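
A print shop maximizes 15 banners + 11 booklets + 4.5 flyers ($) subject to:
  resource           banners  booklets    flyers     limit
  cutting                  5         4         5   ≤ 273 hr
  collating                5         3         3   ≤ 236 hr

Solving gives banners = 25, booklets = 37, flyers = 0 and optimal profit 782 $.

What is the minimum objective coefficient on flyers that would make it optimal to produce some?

Check each constraint at x*: cutting 273/273 (tight); collating 236/236 (tight).
The binding rows give the dual system: 5·y_cutting + 5·y_collating = 15 and 4·y_cutting + 3·y_collating = 11.
Solving: y_cutting = 2, y_collating = 1.
flyers enters the basis when its profit ≥ yᵀa₃ = 2·5 + 1·3 = 13.

13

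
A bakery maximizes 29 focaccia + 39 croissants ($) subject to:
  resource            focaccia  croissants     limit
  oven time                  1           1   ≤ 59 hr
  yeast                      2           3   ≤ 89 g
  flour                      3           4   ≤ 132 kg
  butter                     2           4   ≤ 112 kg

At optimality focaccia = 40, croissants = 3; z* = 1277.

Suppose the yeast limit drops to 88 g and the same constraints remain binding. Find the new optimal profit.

1276

Binding: yeast and flour. Non-binding: oven time (16 unused), butter (20 unused).
Since oven time, butter are not tight, their duals are 0.
Dual feasibility on the basic columns requires 2·y_yeast + 3·y_flour = 29, 3·y_yeast + 4·y_flour = 39.
This yields shadow prices y_yeast = 1, y_flour = 9.
Δz = y_yeast·Δb = 1 × (-1) = -1, so new z* = 1277 − 1 = 1276.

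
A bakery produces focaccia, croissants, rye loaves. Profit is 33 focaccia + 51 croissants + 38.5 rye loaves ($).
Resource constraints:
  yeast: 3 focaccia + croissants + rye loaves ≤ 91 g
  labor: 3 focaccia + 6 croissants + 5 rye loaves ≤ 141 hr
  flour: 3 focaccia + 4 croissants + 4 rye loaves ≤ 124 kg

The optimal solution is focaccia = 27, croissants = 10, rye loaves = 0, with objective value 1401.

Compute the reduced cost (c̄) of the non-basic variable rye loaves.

-4.5

Check each constraint at x*: yeast 91/91 (tight); labor 141/141 (tight); flour 121/124 (slack 3).
Slack constraints have shadow price 0 (complementary slackness).
From A_Bᵀ y = c: 3·y_yeast + 3·y_labor = 33; 1·y_yeast + 6·y_labor = 51.
Solving: y_yeast = 3, y_labor = 8.
Reduced cost of rye loaves: c₃ − yᵀa₃ = 38.5 − (3·1 + 8·5) = 38.5 − 43 = -4.5.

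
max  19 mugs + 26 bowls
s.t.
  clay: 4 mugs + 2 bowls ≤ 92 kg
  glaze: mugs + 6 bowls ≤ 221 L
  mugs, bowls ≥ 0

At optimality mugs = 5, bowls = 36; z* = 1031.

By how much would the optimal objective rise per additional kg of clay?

Check each constraint at x*: clay 92/92 (tight); glaze 221/221 (tight).
Dual feasibility on the basic columns requires 4·y_clay + 1·y_glaze = 19, 2·y_clay + 6·y_glaze = 26.
→ y_clay = 4 and y_glaze = 3.
Shadow price of clay = 4.

4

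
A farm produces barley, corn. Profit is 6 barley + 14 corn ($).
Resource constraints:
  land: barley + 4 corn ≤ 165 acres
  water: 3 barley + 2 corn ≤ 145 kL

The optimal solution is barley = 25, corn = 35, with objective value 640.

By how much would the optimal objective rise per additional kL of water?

At the optimum: land uses 165 of 165 (binding); water uses 145 of 145 (binding).
Dual feasibility on the basic columns requires 1·y_land + 3·y_water = 6, 4·y_land + 2·y_water = 14.
This yields shadow prices y_land = 3, y_water = 1.
Shadow price of water = 1.

1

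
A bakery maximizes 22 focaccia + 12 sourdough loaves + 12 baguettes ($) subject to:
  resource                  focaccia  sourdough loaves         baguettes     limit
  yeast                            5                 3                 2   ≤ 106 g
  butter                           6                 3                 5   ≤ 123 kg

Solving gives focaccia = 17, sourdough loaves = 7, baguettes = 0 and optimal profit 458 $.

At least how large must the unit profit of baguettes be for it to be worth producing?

14

Both yeast and butter are binding at x*.
From A_Bᵀ y = c: 5·y_yeast + 6·y_butter = 22; 3·y_yeast + 3·y_butter = 12.
→ y_yeast = 2 and y_butter = 2.
baguettes enters the basis when its profit ≥ yᵀa₃ = 2·2 + 2·5 = 14.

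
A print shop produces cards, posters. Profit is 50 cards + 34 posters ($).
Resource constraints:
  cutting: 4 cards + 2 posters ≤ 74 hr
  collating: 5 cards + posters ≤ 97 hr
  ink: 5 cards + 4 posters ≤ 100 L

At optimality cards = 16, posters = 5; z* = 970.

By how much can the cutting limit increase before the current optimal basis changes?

Binding constraints: cutting, ink. The basis is B = [[4,2],[5,4]] with det 6.
Per unit increase in cutting, x* moves by d = (0.6667, -0.8333).
The basis stays optimal until collating becomes binding; allowable increase = 4.8 hr.

4.8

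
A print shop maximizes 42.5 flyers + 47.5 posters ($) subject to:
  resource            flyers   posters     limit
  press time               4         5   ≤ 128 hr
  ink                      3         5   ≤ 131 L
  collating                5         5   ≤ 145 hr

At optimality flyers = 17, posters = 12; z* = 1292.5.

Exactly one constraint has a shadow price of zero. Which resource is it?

ink

press time: 128/128 (binding)
ink: 111/131 (slack 20)
collating: 145/145 (binding)
By complementary slackness, a constraint with positive slack has shadow price 0 → ink.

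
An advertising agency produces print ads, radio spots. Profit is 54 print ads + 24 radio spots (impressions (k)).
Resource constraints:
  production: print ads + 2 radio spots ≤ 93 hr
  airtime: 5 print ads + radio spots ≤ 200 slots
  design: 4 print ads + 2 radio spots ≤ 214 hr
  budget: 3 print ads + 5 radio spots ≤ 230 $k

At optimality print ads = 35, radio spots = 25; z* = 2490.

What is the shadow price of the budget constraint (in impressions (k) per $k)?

Binding: airtime and budget. Non-binding: production (8 unused), design (24 unused).
By complementary slackness, y = 0 for the non-binding constraints.
The binding rows give the dual system: 5·y_airtime + 3·y_budget = 54 and 1·y_airtime + 5·y_budget = 24.
This yields shadow prices y_airtime = 9, y_budget = 3.
Shadow price of budget = 3.

3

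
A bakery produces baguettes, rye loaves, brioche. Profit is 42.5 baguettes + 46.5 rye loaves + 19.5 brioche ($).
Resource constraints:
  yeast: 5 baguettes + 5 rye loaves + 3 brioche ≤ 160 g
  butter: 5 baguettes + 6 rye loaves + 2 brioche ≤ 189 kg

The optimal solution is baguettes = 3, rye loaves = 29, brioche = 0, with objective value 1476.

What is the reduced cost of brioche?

-2

At the optimum: yeast uses 160 of 160 (binding); butter uses 189 of 189 (binding).
From A_Bᵀ y = c: 5·y_yeast + 5·y_butter = 42.5; 5·y_yeast + 6·y_butter = 46.5.
→ y_yeast = 4.5 and y_butter = 4.
Reduced cost of brioche: c₃ − yᵀa₃ = 19.5 − (4.5·3 + 4·2) = 19.5 − 21.5 = -2.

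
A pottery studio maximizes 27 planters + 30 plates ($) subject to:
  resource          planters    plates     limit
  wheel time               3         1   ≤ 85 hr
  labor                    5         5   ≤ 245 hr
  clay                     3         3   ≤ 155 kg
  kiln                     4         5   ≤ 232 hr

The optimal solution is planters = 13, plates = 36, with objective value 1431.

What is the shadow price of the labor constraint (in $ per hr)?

Check each constraint at x*: wheel time 75/85 (slack 10); labor 245/245 (tight); clay 147/155 (slack 8); kiln 232/232 (tight).
By complementary slackness, y = 0 for the non-binding constraints.
Dual feasibility on the basic columns requires 5·y_labor + 4·y_kiln = 27, 5·y_labor + 5·y_kiln = 30.
Solving: y_labor = 3, y_kiln = 3.
Shadow price of labor = 3.

3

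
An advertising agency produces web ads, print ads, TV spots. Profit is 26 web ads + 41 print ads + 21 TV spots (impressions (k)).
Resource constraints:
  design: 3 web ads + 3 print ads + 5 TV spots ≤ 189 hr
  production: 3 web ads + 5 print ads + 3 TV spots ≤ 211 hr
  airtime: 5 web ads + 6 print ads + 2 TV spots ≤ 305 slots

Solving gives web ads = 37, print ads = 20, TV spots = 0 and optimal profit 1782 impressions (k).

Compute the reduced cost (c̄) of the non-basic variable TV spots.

-2

Binding: production and airtime. Non-binding: design (18 unused).
Slack constraints have shadow price 0 (complementary slackness).
The binding rows give the dual system: 3·y_production + 5·y_airtime = 26 and 5·y_production + 6·y_airtime = 41.
→ y_production = 7 and y_airtime = 1.
Reduced cost of TV spots: c₃ − yᵀa₃ = 21 − (7·3 + 1·2) = 21 − 23 = -2.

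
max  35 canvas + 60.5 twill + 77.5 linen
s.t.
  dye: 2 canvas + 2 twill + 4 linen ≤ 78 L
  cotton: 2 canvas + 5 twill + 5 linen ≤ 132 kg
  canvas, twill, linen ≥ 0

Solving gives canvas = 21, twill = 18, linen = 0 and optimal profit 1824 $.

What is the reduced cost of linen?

Both dye and cotton are binding at x*.
The binding rows give the dual system: 2·y_dye + 2·y_cotton = 35 and 2·y_dye + 5·y_cotton = 60.5.
Solving: y_dye = 9, y_cotton = 8.5.
Reduced cost of linen: c₃ − yᵀa₃ = 77.5 − (9·4 + 8.5·5) = 77.5 − 78.5 = -1.

-1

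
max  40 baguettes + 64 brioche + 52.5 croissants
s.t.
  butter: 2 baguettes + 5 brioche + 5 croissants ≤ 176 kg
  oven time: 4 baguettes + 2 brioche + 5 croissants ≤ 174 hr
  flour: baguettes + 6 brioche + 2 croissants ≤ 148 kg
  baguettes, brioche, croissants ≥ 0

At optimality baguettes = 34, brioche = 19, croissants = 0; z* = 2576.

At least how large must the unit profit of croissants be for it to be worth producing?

56

Check each constraint at x*: butter 163/176 (slack 13); oven time 174/174 (tight); flour 148/148 (tight).
Since butter is not tight, its dual is 0.
Dual feasibility on the basic columns requires 4·y_oven time + 1·y_flour = 40, 2·y_oven time + 6·y_flour = 64.
Solving: y_oven time = 8, y_flour = 8.
croissants enters the basis when its profit ≥ yᵀa₃ = 8·5 + 8·2 = 56.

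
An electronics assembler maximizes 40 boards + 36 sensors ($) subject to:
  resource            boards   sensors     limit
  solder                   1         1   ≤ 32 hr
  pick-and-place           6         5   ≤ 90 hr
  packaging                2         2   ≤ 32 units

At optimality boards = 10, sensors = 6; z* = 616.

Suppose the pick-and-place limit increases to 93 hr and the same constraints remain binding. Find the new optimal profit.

628

Binding: pick-and-place and packaging. Non-binding: solder (16 unused).
Since solder is not tight, its dual is 0.
The binding rows give the dual system: 6·y_pick-and-place + 2·y_packaging = 40 and 5·y_pick-and-place + 2·y_packaging = 36.
This yields shadow prices y_pick-and-place = 4, y_packaging = 8.
Δz = y_pick-and-place·Δb = 4 × (3) = 12, so new z* = 616 + 12 = 628.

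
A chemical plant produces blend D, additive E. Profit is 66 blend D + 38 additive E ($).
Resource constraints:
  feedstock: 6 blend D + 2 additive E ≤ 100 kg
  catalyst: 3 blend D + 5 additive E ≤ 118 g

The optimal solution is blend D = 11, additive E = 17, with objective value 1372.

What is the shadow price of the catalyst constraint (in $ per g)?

At the optimum: feedstock uses 100 of 100 (binding); catalyst uses 118 of 118 (binding).
The binding rows give the dual system: 6·y_feedstock + 3·y_catalyst = 66 and 2·y_feedstock + 5·y_catalyst = 38.
This yields shadow prices y_feedstock = 9, y_catalyst = 4.
Shadow price of catalyst = 4.

4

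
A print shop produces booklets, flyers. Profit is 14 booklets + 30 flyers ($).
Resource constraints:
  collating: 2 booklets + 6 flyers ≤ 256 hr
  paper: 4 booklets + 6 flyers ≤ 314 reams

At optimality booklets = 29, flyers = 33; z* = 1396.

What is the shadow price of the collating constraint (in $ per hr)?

At the optimum: collating uses 256 of 256 (binding); paper uses 314 of 314 (binding).
Dual feasibility on the basic columns requires 2·y_collating + 4·y_paper = 14, 6·y_collating + 6·y_paper = 30.
→ y_collating = 3 and y_paper = 2.
Shadow price of collating = 3.

3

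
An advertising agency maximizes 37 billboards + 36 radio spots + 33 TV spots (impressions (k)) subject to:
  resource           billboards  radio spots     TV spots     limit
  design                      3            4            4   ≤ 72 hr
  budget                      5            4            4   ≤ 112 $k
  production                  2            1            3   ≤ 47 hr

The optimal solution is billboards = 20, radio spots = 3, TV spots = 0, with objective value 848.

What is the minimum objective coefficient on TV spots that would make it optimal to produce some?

Check each constraint at x*: design 72/72 (tight); budget 112/112 (tight); production 43/47 (slack 4).
Slack constraints have shadow price 0 (complementary slackness).
From A_Bᵀ y = c: 3·y_design + 5·y_budget = 37; 4·y_design + 4·y_budget = 36.
→ y_design = 4 and y_budget = 5.
TV spots enters the basis when its profit ≥ yᵀa₃ = 4·4 + 5·4 = 36.

36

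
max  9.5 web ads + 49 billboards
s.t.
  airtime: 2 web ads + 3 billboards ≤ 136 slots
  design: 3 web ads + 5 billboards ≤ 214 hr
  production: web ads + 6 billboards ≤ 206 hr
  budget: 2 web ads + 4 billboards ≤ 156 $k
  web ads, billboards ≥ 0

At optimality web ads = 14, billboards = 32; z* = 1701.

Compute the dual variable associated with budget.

Check each constraint at x*: airtime 124/136 (slack 12); design 202/214 (slack 12); production 206/206 (tight); budget 156/156 (tight).
Since airtime, design are not tight, their duals are 0.
From A_Bᵀ y = c: 1·y_production + 2·y_budget = 9.5; 6·y_production + 4·y_budget = 49.
This yields shadow prices y_production = 7.5, y_budget = 1.
Shadow price of budget = 1.

1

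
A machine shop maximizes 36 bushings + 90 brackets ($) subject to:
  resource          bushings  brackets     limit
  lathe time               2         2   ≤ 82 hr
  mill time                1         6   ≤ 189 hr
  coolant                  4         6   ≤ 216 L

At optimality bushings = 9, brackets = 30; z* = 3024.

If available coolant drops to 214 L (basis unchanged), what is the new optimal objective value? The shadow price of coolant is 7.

Δb = -2, so new z* = 3024 + (7)·(-2) = 3024 − 14 = 3010.

3010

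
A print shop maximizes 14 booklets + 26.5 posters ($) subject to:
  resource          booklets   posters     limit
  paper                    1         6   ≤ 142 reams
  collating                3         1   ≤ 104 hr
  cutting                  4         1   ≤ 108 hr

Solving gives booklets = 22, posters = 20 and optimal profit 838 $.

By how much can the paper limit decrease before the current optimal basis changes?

115

Binding constraints: paper, cutting. The basis is B = [[1,6],[4,1]] with det -23.
Per unit decrease in paper, x* moves by d = (0.0435, -0.1739).
The basis stays optimal until posters reaches 0; allowable decrease = 115 reams.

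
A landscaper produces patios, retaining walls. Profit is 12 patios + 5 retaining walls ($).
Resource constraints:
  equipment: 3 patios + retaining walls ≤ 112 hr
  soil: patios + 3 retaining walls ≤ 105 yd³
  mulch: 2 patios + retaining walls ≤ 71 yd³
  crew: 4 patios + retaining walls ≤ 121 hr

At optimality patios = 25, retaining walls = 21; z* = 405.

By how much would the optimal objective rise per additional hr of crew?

1

At the optimum: equipment uses 96 of 112 (slack = 16); soil uses 88 of 105 (slack = 17); mulch uses 71 of 71 (binding); crew uses 121 of 121 (binding).
Since equipment, soil are not tight, their duals are 0.
The binding rows give the dual system: 2·y_mulch + 4·y_crew = 12 and 1·y_mulch + 1·y_crew = 5.
→ y_mulch = 4 and y_crew = 1.
Shadow price of crew = 1.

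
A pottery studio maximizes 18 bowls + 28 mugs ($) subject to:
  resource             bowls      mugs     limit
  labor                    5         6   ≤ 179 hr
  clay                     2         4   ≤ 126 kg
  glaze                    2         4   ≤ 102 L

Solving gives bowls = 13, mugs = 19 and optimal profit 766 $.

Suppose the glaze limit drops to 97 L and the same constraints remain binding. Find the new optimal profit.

746

At the optimum: labor uses 179 of 179 (binding); clay uses 102 of 126 (slack = 24); glaze uses 102 of 102 (binding).
By complementary slackness, y = 0 for the non-binding constraint.
From A_Bᵀ y = c: 5·y_labor + 2·y_glaze = 18; 6·y_labor + 4·y_glaze = 28.
→ y_labor = 2 and y_glaze = 4.
Δz = y_glaze·Δb = 4 × (-5) = -20, so new z* = 766 − 20 = 746.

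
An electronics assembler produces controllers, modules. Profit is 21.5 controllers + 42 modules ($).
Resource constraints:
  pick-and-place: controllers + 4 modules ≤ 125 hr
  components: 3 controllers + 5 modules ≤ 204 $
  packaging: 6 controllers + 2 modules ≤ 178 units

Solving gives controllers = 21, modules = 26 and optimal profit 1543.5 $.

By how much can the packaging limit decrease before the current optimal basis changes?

Binding constraints: pick-and-place, packaging. The basis is B = [[1,4],[6,2]] with det -22.
Per unit decrease in packaging, x* moves by d = (-0.1818, 0.0455).
The basis stays optimal until controllers reaches 0; allowable decrease = 115.5 units.

115.5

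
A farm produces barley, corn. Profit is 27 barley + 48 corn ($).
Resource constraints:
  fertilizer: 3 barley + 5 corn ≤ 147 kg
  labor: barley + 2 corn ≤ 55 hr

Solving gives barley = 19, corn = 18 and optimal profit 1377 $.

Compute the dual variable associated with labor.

9

Check each constraint at x*: fertilizer 147/147 (tight); labor 55/55 (tight).
Dual feasibility on the basic columns requires 3·y_fertilizer + 1·y_labor = 27, 5·y_fertilizer + 2·y_labor = 48.
→ y_fertilizer = 6 and y_labor = 9.
Shadow price of labor = 9.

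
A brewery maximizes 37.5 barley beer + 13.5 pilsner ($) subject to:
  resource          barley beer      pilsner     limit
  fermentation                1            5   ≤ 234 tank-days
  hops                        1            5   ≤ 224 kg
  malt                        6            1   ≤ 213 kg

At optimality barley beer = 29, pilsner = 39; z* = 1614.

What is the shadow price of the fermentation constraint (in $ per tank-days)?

0

Binding: hops and malt. Non-binding: fermentation (10 unused).
Since fermentation is not tight, its dual is 0.
The binding rows give the dual system: 1·y_hops + 6·y_malt = 37.5 and 5·y_hops + 1·y_malt = 13.5.
This yields shadow prices y_hops = 1.5, y_malt = 6.
Shadow price of fermentation = 0.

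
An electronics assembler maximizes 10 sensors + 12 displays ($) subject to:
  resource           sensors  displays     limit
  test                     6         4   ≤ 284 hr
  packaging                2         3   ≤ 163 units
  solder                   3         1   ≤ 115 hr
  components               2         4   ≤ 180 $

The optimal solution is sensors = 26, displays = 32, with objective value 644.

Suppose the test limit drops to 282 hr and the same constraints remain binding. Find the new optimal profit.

At the optimum: test uses 284 of 284 (binding); packaging uses 148 of 163 (slack = 15); solder uses 110 of 115 (slack = 5); components uses 180 of 180 (binding).
Slack constraints have shadow price 0 (complementary slackness).
Dual feasibility on the basic columns requires 6·y_test + 2·y_components = 10, 4·y_test + 4·y_components = 12.
→ y_test = 1 and y_components = 2.
Δz = y_test·Δb = 1 × (-2) = -2, so new z* = 644 − 2 = 642.

642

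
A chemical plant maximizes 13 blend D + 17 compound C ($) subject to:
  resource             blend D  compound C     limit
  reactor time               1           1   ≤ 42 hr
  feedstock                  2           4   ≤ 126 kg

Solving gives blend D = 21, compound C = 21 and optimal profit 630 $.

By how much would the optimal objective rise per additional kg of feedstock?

2

At the optimum: reactor time uses 42 of 42 (binding); feedstock uses 126 of 126 (binding).
Dual feasibility on the basic columns requires 1·y_reactor time + 2·y_feedstock = 13, 1·y_reactor time + 4·y_feedstock = 17.
This yields shadow prices y_reactor time = 9, y_feedstock = 2.
Shadow price of feedstock = 2.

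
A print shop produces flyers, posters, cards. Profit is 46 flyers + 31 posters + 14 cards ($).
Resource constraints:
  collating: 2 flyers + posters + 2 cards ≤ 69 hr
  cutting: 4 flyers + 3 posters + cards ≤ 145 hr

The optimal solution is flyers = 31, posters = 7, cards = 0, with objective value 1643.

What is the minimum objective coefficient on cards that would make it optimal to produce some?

At the optimum: collating uses 69 of 69 (binding); cutting uses 145 of 145 (binding).
From A_Bᵀ y = c: 2·y_collating + 4·y_cutting = 46; 1·y_collating + 3·y_cutting = 31.
This yields shadow prices y_collating = 7, y_cutting = 8.
cards enters the basis when its profit ≥ yᵀa₃ = 7·2 + 8·1 = 22.

22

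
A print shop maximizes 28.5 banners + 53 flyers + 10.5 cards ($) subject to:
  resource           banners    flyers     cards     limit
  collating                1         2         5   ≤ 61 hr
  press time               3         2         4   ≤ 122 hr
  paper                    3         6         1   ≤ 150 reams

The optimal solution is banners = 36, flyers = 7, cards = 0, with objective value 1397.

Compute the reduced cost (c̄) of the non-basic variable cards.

-2

Binding: press time and paper. Non-binding: collating (11 unused).
Slack constraints have shadow price 0 (complementary slackness).
The binding rows give the dual system: 3·y_press time + 3·y_paper = 28.5 and 2·y_press time + 6·y_paper = 53.
→ y_press time = 1 and y_paper = 8.5.
Reduced cost of cards: c₃ − yᵀa₃ = 10.5 − (1·4 + 8.5·1) = 10.5 − 12.5 = -2.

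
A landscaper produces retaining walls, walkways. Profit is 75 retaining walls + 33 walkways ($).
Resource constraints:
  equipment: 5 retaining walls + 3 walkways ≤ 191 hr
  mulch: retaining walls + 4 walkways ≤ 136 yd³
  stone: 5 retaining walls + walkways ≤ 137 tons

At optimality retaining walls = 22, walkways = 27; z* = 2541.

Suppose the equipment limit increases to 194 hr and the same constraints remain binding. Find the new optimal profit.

2568

Binding: equipment and stone. Non-binding: mulch (6 unused).
Slack constraints have shadow price 0 (complementary slackness).
Dual feasibility on the basic columns requires 5·y_equipment + 5·y_stone = 75, 3·y_equipment + 1·y_stone = 33.
Solving: y_equipment = 9, y_stone = 6.
Δz = y_equipment·Δb = 9 × (3) = 27, so new z* = 2541 + 27 = 2568.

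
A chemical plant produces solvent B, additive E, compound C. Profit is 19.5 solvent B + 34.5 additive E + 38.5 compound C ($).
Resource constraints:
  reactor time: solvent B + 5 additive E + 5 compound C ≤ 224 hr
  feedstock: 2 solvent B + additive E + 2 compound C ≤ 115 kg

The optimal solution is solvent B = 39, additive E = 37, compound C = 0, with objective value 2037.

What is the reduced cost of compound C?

Check each constraint at x*: reactor time 224/224 (tight); feedstock 115/115 (tight).
Dual feasibility on the basic columns requires 1·y_reactor time + 2·y_feedstock = 19.5, 5·y_reactor time + 1·y_feedstock = 34.5.
→ y_reactor time = 5.5 and y_feedstock = 7.
Reduced cost of compound C: c₃ − yᵀa₃ = 38.5 − (5.5·5 + 7·2) = 38.5 − 41.5 = -3.

-3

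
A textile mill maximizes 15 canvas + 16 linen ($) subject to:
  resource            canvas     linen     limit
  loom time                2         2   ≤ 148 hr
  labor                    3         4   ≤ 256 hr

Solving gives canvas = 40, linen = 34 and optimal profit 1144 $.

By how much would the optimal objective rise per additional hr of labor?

At the optimum: loom time uses 148 of 148 (binding); labor uses 256 of 256 (binding).
From A_Bᵀ y = c: 2·y_loom time + 3·y_labor = 15; 2·y_loom time + 4·y_labor = 16.
Solving: y_loom time = 6, y_labor = 1.
Shadow price of labor = 1.

1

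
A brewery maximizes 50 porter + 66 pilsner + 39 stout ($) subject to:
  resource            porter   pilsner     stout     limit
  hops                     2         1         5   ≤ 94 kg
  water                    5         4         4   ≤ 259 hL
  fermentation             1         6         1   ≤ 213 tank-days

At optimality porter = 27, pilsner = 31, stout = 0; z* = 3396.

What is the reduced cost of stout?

-2

Check each constraint at x*: hops 85/94 (slack 9); water 259/259 (tight); fermentation 213/213 (tight).
Since hops is not tight, its dual is 0.
From A_Bᵀ y = c: 5·y_water + 1·y_fermentation = 50; 4·y_water + 6·y_fermentation = 66.
→ y_water = 9 and y_fermentation = 5.
Reduced cost of stout: c₃ − yᵀa₃ = 39 − (9·4 + 5·1) = 39 − 41 = -2.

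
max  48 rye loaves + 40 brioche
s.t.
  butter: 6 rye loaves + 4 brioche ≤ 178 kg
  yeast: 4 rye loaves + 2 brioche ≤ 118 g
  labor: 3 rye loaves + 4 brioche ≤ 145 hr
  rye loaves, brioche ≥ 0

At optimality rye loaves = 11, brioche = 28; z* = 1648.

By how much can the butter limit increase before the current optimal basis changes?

21.6

Binding constraints: butter, labor. The basis is B = [[6,4],[3,4]] with det 12.
Per unit increase in butter, x* moves by d = (0.3333, -0.25).
The basis stays optimal until yeast becomes binding; allowable increase = 21.6 kg.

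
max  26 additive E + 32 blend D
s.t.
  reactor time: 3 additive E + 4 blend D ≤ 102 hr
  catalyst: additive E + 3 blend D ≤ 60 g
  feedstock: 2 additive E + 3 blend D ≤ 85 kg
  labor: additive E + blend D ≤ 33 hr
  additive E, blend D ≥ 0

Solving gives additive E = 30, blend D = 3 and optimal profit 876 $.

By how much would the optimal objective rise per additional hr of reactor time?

6

At the optimum: reactor time uses 102 of 102 (binding); catalyst uses 39 of 60 (slack = 21); feedstock uses 69 of 85 (slack = 16); labor uses 33 of 33 (binding).
Since catalyst, feedstock are not tight, their duals are 0.
The binding rows give the dual system: 3·y_reactor time + 1·y_labor = 26 and 4·y_reactor time + 1·y_labor = 32.
Solving: y_reactor time = 6, y_labor = 8.
Shadow price of reactor time = 6.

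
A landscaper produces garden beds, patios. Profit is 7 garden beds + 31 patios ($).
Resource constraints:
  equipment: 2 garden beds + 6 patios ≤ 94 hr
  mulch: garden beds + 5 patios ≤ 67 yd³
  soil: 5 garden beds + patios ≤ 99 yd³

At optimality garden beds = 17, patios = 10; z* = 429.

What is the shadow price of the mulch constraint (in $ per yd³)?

5

Check each constraint at x*: equipment 94/94 (tight); mulch 67/67 (tight); soil 95/99 (slack 4).
By complementary slackness, y = 0 for the non-binding constraint.
Dual feasibility on the basic columns requires 2·y_equipment + 1·y_mulch = 7, 6·y_equipment + 5·y_mulch = 31.
Solving: y_equipment = 1, y_mulch = 5.
Shadow price of mulch = 5.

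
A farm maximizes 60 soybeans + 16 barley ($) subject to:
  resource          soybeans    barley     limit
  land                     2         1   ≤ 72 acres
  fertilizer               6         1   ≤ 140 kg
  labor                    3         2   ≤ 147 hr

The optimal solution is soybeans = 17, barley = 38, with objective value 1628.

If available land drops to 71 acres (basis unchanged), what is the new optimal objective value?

Binding: land and fertilizer. Non-binding: labor (20 unused).
Since labor is not tight, its dual is 0.
Dual feasibility on the basic columns requires 2·y_land + 6·y_fertilizer = 60, 1·y_land + 1·y_fertilizer = 16.
This yields shadow prices y_land = 9, y_fertilizer = 7.
Δz = y_land·Δb = 9 × (-1) = -9, so new z* = 1628 − 9 = 1619.

1619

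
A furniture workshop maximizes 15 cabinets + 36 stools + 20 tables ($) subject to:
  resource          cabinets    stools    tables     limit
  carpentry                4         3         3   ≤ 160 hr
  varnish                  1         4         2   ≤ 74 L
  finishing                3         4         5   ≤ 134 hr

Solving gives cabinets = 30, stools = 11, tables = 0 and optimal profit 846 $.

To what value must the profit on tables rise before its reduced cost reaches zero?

Check each constraint at x*: carpentry 153/160 (slack 7); varnish 74/74 (tight); finishing 134/134 (tight).
By complementary slackness, y = 0 for the non-binding constraint.
From A_Bᵀ y = c: 1·y_varnish + 3·y_finishing = 15; 4·y_varnish + 4·y_finishing = 36.
→ y_varnish = 6 and y_finishing = 3.
tables enters the basis when its profit ≥ yᵀa₃ = 6·2 + 3·5 = 27.

27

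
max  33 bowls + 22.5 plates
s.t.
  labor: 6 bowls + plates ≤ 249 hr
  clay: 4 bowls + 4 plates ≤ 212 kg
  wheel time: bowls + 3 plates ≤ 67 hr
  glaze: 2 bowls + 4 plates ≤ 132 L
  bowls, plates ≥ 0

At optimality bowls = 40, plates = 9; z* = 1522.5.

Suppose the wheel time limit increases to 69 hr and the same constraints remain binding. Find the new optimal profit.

At the optimum: labor uses 249 of 249 (binding); clay uses 196 of 212 (slack = 16); wheel time uses 67 of 67 (binding); glaze uses 116 of 132 (slack = 16).
Since clay, glaze are not tight, their duals are 0.
Dual feasibility on the basic columns requires 6·y_labor + 1·y_wheel time = 33, 1·y_labor + 3·y_wheel time = 22.5.
This yields shadow prices y_labor = 4.5, y_wheel time = 6.
Δz = y_wheel time·Δb = 6 × (2) = 12, so new z* = 1522.5 + 12 = 1534.5.

1534.5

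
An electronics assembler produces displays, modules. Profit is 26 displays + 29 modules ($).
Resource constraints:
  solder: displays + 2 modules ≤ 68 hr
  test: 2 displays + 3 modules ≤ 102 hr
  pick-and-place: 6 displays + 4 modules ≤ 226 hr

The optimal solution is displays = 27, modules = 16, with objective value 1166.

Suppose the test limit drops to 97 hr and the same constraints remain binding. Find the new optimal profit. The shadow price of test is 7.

Δb = -5, so new z* = 1166 + (7)·(-5) = 1166 − 35 = 1131.

1131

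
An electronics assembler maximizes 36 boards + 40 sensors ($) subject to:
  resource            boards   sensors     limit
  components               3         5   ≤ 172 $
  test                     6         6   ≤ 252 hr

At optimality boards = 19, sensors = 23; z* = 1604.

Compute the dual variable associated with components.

2

Both components and test are binding at x*.
From A_Bᵀ y = c: 3·y_components + 6·y_test = 36; 5·y_components + 6·y_test = 40.
Solving: y_components = 2, y_test = 5.
Shadow price of components = 2.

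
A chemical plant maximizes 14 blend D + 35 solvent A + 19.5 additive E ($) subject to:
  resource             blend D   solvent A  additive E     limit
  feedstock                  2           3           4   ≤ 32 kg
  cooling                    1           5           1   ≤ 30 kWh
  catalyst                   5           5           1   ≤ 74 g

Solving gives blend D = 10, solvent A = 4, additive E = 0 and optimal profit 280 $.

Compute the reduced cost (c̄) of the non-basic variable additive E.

Binding: feedstock and cooling. Non-binding: catalyst (4 unused).
By complementary slackness, y = 0 for the non-binding constraint.
Dual feasibility on the basic columns requires 2·y_feedstock + 1·y_cooling = 14, 3·y_feedstock + 5·y_cooling = 35.
This yields shadow prices y_feedstock = 5, y_cooling = 4.
Reduced cost of additive E: c₃ − yᵀa₃ = 19.5 − (5·4 + 4·1) = 19.5 − 24 = -4.5.

-4.5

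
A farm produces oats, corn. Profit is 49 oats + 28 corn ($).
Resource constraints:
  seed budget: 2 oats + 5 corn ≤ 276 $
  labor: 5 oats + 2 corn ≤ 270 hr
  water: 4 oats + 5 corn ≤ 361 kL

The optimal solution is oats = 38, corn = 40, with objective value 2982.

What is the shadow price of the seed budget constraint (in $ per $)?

Check each constraint at x*: seed budget 276/276 (tight); labor 270/270 (tight); water 352/361 (slack 9).
Slack constraints have shadow price 0 (complementary slackness).
The binding rows give the dual system: 2·y_seed budget + 5·y_labor = 49 and 5·y_seed budget + 2·y_labor = 28.
Solving: y_seed budget = 2, y_labor = 9.
Shadow price of seed budget = 2.

2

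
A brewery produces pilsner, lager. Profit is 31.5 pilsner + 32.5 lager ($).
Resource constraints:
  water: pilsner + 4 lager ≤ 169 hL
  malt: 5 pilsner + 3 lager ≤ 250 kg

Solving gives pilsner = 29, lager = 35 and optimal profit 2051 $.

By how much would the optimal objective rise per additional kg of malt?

5.5

Check each constraint at x*: water 169/169 (tight); malt 250/250 (tight).
The binding rows give the dual system: 1·y_water + 5·y_malt = 31.5 and 4·y_water + 3·y_malt = 32.5.
Solving: y_water = 4, y_malt = 5.5.
Shadow price of malt = 5.5.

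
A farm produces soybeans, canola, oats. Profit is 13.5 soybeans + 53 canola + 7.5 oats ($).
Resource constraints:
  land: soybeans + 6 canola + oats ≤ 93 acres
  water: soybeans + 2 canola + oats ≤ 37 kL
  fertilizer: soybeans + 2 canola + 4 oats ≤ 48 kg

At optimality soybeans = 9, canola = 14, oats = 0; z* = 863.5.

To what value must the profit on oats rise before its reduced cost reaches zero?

Check each constraint at x*: land 93/93 (tight); water 37/37 (tight); fertilizer 37/48 (slack 11).
By complementary slackness, y = 0 for the non-binding constraint.
Dual feasibility on the basic columns requires 1·y_land + 1·y_water = 13.5, 6·y_land + 2·y_water = 53.
→ y_land = 6.5 and y_water = 7.
oats enters the basis when its profit ≥ yᵀa₃ = 6.5·1 + 7·1 = 13.5.

13.5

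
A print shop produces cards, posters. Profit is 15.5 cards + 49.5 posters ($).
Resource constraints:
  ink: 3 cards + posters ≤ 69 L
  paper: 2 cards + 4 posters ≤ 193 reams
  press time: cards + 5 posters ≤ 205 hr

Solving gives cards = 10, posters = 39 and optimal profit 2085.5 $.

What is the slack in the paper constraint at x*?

17

paper used = 2·10 + 4·39 = 176; slack = 193 − 176 = 17.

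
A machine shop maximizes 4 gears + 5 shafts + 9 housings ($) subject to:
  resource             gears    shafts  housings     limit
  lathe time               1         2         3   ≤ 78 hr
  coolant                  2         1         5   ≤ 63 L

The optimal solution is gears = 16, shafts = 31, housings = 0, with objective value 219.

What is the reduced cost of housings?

-2

Both lathe time and coolant are binding at x*.
From A_Bᵀ y = c: 1·y_lathe time + 2·y_coolant = 4; 2·y_lathe time + 1·y_coolant = 5.
This yields shadow prices y_lathe time = 2, y_coolant = 1.
Reduced cost of housings: c₃ − yᵀa₃ = 9 − (2·3 + 1·5) = 9 − 11 = -2.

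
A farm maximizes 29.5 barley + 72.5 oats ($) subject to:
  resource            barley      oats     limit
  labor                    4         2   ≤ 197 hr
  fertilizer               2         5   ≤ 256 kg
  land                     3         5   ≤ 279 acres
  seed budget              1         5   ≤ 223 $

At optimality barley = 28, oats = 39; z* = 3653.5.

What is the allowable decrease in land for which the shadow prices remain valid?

Binding constraints: land, seed budget. The basis is B = [[3,5],[1,5]] with det 10.
Per unit decrease in land, x* moves by d = (-0.5, 0.1).
The basis stays optimal until barley reaches 0; allowable decrease = 56 acres.

56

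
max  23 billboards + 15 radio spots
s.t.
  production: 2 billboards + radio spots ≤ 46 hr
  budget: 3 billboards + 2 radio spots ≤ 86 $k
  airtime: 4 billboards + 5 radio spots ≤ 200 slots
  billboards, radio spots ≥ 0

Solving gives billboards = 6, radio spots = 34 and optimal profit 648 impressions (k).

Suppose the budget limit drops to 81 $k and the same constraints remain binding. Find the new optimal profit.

613

At the optimum: production uses 46 of 46 (binding); budget uses 86 of 86 (binding); airtime uses 194 of 200 (slack = 6).
Slack constraints have shadow price 0 (complementary slackness).
The binding rows give the dual system: 2·y_production + 3·y_budget = 23 and 1·y_production + 2·y_budget = 15.
→ y_production = 1 and y_budget = 7.
Δz = y_budget·Δb = 7 × (-5) = -35, so new z* = 648 − 35 = 613.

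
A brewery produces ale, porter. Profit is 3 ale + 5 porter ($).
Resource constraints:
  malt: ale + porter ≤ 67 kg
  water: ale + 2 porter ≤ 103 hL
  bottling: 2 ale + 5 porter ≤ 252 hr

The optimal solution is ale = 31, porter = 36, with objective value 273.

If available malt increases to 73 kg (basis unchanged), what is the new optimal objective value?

Check each constraint at x*: malt 67/67 (tight); water 103/103 (tight); bottling 242/252 (slack 10).
Since bottling is not tight, its dual is 0.
Dual feasibility on the basic columns requires 1·y_malt + 1·y_water = 3, 1·y_malt + 2·y_water = 5.
This yields shadow prices y_malt = 1, y_water = 2.
Δz = y_malt·Δb = 1 × (6) = 6, so new z* = 273 + 6 = 279.

279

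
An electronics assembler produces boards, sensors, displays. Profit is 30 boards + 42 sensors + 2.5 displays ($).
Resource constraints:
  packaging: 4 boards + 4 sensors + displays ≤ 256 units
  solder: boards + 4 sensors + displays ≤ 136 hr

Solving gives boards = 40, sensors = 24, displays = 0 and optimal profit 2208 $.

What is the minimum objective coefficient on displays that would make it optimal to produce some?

10.5

At the optimum: packaging uses 256 of 256 (binding); solder uses 136 of 136 (binding).
From A_Bᵀ y = c: 4·y_packaging + 1·y_solder = 30; 4·y_packaging + 4·y_solder = 42.
This yields shadow prices y_packaging = 6.5, y_solder = 4.
displays enters the basis when its profit ≥ yᵀa₃ = 6.5·1 + 4·1 = 10.5.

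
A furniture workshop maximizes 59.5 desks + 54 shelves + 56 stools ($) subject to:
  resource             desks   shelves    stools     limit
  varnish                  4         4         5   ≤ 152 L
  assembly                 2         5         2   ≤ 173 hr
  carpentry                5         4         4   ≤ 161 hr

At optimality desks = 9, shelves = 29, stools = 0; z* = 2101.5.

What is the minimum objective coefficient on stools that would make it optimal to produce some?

At the optimum: varnish uses 152 of 152 (binding); assembly uses 163 of 173 (slack = 10); carpentry uses 161 of 161 (binding).
By complementary slackness, y = 0 for the non-binding constraint.
From A_Bᵀ y = c: 4·y_varnish + 5·y_carpentry = 59.5; 4·y_varnish + 4·y_carpentry = 54.
Solving: y_varnish = 8, y_carpentry = 5.5.
stools enters the basis when its profit ≥ yᵀa₃ = 8·5 + 5.5·4 = 62.

62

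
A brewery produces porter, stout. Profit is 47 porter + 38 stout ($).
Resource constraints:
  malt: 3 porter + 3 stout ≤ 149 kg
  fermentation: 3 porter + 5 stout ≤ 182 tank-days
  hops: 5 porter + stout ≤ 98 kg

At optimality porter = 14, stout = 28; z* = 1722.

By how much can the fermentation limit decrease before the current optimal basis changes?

123.2

Binding constraints: fermentation, hops. The basis is B = [[3,5],[5,1]] with det -22.
Per unit decrease in fermentation, x* moves by d = (0.0455, -0.2273).
The basis stays optimal until stout reaches 0; allowable decrease = 123.2 tank-days.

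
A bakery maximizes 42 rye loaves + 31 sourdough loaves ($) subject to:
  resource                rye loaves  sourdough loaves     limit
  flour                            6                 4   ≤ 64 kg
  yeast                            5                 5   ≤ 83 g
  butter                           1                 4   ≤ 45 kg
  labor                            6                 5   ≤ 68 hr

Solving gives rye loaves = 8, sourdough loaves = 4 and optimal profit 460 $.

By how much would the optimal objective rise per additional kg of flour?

Check each constraint at x*: flour 64/64 (tight); yeast 60/83 (slack 23); butter 24/45 (slack 21); labor 68/68 (tight).
By complementary slackness, y = 0 for the non-binding constraints.
Dual feasibility on the basic columns requires 6·y_flour + 6·y_labor = 42, 4·y_flour + 5·y_labor = 31.
→ y_flour = 4 and y_labor = 3.
Shadow price of flour = 4.

4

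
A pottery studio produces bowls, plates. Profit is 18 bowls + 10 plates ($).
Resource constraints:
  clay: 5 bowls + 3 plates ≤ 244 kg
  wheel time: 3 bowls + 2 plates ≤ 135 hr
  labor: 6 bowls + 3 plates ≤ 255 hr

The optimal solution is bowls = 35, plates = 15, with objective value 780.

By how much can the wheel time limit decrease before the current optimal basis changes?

7.5

Binding constraints: wheel time, labor. The basis is B = [[3,2],[6,3]] with det -3.
Per unit decrease in wheel time, x* moves by d = (1, -2).
The basis stays optimal until plates reaches 0; allowable decrease = 7.5 hr.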